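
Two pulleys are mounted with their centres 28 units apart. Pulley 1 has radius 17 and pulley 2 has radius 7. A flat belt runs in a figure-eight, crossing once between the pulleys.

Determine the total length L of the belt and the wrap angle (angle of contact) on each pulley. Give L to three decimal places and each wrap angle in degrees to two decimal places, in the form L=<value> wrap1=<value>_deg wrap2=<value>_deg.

crossed belt: β = asin((r1+r2)/C) = asin(24/28) = 58.9973°
wrap1 = wrap2 = π + 2β = 297.9946°
tangent length = C·cosβ = 14.4222
L = (r1+r2)·wrap + 2·C·cosβ = 24·5.2010 + 2·14.4222 = 153.6681

L=153.668 wrap1=297.99_deg wrap2=297.99_deg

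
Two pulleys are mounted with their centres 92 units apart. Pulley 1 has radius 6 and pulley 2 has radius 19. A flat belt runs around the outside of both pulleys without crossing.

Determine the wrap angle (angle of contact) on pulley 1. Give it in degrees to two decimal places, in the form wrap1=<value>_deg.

open belt: β = asin((r2−r1)/C) = asin(13/92) = 8.1233°
wrap1 = π − 2β = 163.7533°
wrap2 = π + 2β = 196.2467°

wrap1=163.75_deg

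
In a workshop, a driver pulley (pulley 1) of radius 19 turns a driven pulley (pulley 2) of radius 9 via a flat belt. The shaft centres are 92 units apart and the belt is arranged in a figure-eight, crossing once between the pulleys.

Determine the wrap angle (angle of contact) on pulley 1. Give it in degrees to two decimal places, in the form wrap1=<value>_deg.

wrap1=215.44_deg

crossed belt: β = asin((r1+r2)/C) = asin(28/92) = 17.7189°
wrap1 = wrap2 = π + 2β = 215.4379°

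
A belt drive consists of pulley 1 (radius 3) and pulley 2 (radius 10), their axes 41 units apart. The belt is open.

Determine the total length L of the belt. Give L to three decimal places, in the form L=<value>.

open belt: β = asin((r2−r1)/C) = asin(7/41) = 9.8304°
wrap1 = π − 2β = 160.3393°
wrap2 = π + 2β = 199.6607°
tangent length = C·cosβ = 40.3980
L = r1·wrap1 + r2·wrap2 + 2·C·cosβ = 3·2.7984 + 10·3.4847 + 2·40.3980 = 124.0388

L=124.039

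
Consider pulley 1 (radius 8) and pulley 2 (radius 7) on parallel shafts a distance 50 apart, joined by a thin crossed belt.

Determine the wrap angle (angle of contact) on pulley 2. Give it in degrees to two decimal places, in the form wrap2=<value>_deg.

wrap2=214.92_deg

crossed belt: β = asin((r1+r2)/C) = asin(15/50) = 17.4576°
wrap1 = wrap2 = π + 2β = 214.9152°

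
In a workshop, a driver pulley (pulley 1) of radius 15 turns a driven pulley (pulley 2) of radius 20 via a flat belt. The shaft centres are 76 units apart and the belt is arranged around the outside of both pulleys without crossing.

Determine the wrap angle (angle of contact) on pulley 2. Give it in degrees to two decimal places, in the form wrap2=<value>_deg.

wrap2=187.54_deg

open belt: β = asin((r2−r1)/C) = asin(5/76) = 3.7722°
wrap1 = π − 2β = 172.4556°
wrap2 = π + 2β = 187.5444°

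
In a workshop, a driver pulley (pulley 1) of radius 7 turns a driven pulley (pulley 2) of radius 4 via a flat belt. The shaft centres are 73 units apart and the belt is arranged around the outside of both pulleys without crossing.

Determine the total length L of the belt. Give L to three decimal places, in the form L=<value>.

L=180.681

open belt: β = asin((r2−r1)/C) = asin(-3/73) = -2.3553°
wrap1 = π − 2β = 184.7106°
wrap2 = π + 2β = 175.2894°
tangent length = C·cosβ = 72.9383
L = r1·wrap1 + r2·wrap2 + 2·C·cosβ = 7·3.2238 + 4·3.0594 + 2·72.9383 = 180.6808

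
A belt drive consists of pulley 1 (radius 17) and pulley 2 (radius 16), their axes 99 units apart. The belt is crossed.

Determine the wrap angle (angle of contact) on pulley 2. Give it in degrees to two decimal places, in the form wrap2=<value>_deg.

wrap2=218.94_deg

crossed belt: β = asin((r1+r2)/C) = asin(33/99) = 19.4712°
wrap1 = wrap2 = π + 2β = 218.9424°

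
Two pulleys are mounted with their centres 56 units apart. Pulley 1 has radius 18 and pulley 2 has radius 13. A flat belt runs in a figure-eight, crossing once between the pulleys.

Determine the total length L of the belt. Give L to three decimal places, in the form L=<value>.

L=227.035

crossed belt: β = asin((r1+r2)/C) = asin(31/56) = 33.6124°
wrap1 = wrap2 = π + 2β = 247.2247°
tangent length = C·cosβ = 46.6369
L = (r1+r2)·wrap + 2·C·cosβ = 31·4.3149 + 2·46.6369 = 227.0353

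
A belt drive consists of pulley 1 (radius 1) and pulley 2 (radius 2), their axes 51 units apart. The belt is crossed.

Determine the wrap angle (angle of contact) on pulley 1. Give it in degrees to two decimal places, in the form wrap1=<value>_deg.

wrap1=186.74_deg

crossed belt: β = asin((r1+r2)/C) = asin(3/51) = 3.3723°
wrap1 = wrap2 = π + 2β = 186.7446°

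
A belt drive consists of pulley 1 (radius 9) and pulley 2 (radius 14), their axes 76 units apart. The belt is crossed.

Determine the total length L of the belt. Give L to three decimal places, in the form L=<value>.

crossed belt: β = asin((r1+r2)/C) = asin(23/76) = 17.6157°
wrap1 = wrap2 = π + 2β = 215.2315°
tangent length = C·cosβ = 72.4362
L = (r1+r2)·wrap + 2·C·cosβ = 23·3.7565 + 2·72.4362 = 231.2718

L=231.272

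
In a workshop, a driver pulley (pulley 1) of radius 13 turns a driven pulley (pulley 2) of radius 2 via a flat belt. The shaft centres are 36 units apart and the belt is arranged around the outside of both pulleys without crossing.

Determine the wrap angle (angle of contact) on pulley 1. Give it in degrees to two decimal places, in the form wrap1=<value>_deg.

open belt: β = asin((r2−r1)/C) = asin(-11/36) = -17.7916°
wrap1 = π − 2β = 215.5832°
wrap2 = π + 2β = 144.4168°

wrap1=215.58_deg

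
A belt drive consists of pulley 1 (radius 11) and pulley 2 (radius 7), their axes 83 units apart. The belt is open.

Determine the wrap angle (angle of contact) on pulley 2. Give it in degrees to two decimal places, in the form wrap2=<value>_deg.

open belt: β = asin((r2−r1)/C) = asin(-4/83) = -2.7623°
wrap1 = π − 2β = 185.5246°
wrap2 = π + 2β = 174.4754°

wrap2=174.48_deg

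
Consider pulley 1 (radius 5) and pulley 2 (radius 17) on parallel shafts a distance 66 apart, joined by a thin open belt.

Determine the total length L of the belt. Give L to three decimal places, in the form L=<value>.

open belt: β = asin((r2−r1)/C) = asin(12/66) = 10.4757°
wrap1 = π − 2β = 159.0486°
wrap2 = π + 2β = 200.9514°
tangent length = C·cosβ = 64.8999
L = r1·wrap1 + r2·wrap2 + 2·C·cosβ = 5·2.7759 + 17·3.5073 + 2·64.8999 = 203.3029

L=203.303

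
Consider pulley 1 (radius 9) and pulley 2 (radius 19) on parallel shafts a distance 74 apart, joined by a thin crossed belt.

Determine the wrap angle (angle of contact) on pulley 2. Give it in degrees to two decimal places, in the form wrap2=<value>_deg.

crossed belt: β = asin((r1+r2)/C) = asin(28/74) = 22.2333°
wrap1 = wrap2 = π + 2β = 224.4665°

wrap2=224.47_deg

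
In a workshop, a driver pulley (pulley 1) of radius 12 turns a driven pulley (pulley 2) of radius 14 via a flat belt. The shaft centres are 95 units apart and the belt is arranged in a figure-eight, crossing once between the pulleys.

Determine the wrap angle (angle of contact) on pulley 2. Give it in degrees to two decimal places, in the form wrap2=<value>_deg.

crossed belt: β = asin((r1+r2)/C) = asin(26/95) = 15.8836°
wrap1 = wrap2 = π + 2β = 211.7672°

wrap2=211.77_deg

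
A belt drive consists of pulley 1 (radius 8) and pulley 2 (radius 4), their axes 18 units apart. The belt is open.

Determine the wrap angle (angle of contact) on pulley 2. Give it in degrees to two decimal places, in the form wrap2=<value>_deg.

open belt: β = asin((r2−r1)/C) = asin(-4/18) = -12.8396°
wrap1 = π − 2β = 205.6792°
wrap2 = π + 2β = 154.3208°

wrap2=154.32_deg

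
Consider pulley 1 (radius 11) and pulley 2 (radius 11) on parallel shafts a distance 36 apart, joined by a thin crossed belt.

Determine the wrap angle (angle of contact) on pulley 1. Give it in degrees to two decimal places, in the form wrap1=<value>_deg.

crossed belt: β = asin((r1+r2)/C) = asin(22/36) = 37.6699°
wrap1 = wrap2 = π + 2β = 255.3398°

wrap1=255.34_deg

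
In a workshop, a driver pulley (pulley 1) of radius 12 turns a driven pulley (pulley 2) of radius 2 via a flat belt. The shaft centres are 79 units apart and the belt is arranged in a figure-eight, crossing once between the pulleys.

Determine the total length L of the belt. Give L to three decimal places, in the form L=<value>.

L=204.470

crossed belt: β = asin((r1+r2)/C) = asin(14/79) = 10.2076°
wrap1 = wrap2 = π + 2β = 200.4152°
tangent length = C·cosβ = 77.7496
L = (r1+r2)·wrap + 2·C·cosβ = 14·3.4979 + 2·77.7496 = 204.4699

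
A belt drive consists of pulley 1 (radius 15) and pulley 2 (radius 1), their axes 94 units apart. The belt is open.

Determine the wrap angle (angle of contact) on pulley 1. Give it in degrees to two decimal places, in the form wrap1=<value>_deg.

open belt: β = asin((r2−r1)/C) = asin(-14/94) = -8.5653°
wrap1 = π − 2β = 197.1306°
wrap2 = π + 2β = 162.8694°

wrap1=197.13_deg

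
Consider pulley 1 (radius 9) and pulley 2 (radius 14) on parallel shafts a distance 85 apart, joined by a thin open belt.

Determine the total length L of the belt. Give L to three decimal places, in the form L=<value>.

L=242.551

open belt: β = asin((r2−r1)/C) = asin(5/85) = 3.3723°
wrap1 = π − 2β = 173.2554°
wrap2 = π + 2β = 186.7446°
tangent length = C·cosβ = 84.8528
L = r1·wrap1 + r2·wrap2 + 2·C·cosβ = 9·3.0239 + 14·3.2593 + 2·84.8528 = 242.5508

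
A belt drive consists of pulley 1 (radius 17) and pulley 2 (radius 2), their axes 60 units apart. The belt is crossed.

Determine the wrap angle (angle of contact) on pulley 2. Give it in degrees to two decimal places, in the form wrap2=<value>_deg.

crossed belt: β = asin((r1+r2)/C) = asin(19/60) = 18.4615°
wrap1 = wrap2 = π + 2β = 216.9229°

wrap2=216.92_deg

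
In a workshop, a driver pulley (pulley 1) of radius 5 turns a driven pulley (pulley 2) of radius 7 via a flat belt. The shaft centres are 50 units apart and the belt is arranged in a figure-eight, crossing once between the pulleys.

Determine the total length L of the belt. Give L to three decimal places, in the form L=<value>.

crossed belt: β = asin((r1+r2)/C) = asin(12/50) = 13.8865°
wrap1 = wrap2 = π + 2β = 207.7731°
tangent length = C·cosβ = 48.5386
L = (r1+r2)·wrap + 2·C·cosβ = 12·3.6263 + 2·48.5386 = 140.5932

L=140.593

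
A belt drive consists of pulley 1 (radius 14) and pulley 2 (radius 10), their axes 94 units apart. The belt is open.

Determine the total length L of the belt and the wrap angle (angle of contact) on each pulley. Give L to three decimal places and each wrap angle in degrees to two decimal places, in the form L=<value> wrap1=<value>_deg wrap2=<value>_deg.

open belt: β = asin((r2−r1)/C) = asin(-4/94) = -2.4389°
wrap1 = π − 2β = 184.8777°
wrap2 = π + 2β = 175.1223°
tangent length = C·cosβ = 93.9149
L = r1·wrap1 + r2·wrap2 + 2·C·cosβ = 14·3.2267 + 10·3.0565 + 2·93.9149 = 263.5685

L=263.568 wrap1=184.88_deg wrap2=175.12_deg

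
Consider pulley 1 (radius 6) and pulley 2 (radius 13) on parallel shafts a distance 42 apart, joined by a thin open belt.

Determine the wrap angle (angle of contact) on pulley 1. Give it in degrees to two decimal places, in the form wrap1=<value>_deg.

open belt: β = asin((r2−r1)/C) = asin(7/42) = 9.5941°
wrap1 = π − 2β = 160.8119°
wrap2 = π + 2β = 199.1881°

wrap1=160.81_deg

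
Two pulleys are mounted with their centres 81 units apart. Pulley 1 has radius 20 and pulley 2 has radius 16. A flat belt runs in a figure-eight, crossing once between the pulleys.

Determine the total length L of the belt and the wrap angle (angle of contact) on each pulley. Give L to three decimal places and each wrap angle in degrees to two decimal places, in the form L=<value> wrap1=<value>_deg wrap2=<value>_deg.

crossed belt: β = asin((r1+r2)/C) = asin(36/81) = 26.3878°
wrap1 = wrap2 = π + 2β = 232.7756°
tangent length = C·cosβ = 72.5603
L = (r1+r2)·wrap + 2·C·cosβ = 36·4.0627 + 2·72.5603 = 291.3779

L=291.378 wrap1=232.78_deg wrap2=232.78_deg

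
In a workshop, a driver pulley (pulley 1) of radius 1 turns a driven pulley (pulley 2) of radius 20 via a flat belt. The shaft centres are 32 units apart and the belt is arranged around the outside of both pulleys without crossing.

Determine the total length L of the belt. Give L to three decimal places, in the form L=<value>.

open belt: β = asin((r2−r1)/C) = asin(19/32) = 36.4236°
wrap1 = π − 2β = 107.1529°
wrap2 = π + 2β = 252.8471°
tangent length = C·cosβ = 25.7488
L = r1·wrap1 + r2·wrap2 + 2·C·cosβ = 1·1.8702 + 20·4.4130 + 2·25.7488 = 141.6280

L=141.628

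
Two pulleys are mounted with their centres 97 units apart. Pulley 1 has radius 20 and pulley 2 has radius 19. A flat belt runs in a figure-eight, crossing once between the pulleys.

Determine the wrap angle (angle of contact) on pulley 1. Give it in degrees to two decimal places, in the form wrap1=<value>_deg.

crossed belt: β = asin((r1+r2)/C) = asin(39/97) = 23.7071°
wrap1 = wrap2 = π + 2β = 227.4143°

wrap1=227.41_deg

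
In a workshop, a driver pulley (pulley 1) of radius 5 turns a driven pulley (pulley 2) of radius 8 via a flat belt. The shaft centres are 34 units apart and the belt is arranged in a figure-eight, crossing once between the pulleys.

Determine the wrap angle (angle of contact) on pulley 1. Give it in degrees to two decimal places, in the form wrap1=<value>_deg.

wrap1=224.96_deg

crossed belt: β = asin((r1+r2)/C) = asin(13/34) = 22.4795°
wrap1 = wrap2 = π + 2β = 224.9590°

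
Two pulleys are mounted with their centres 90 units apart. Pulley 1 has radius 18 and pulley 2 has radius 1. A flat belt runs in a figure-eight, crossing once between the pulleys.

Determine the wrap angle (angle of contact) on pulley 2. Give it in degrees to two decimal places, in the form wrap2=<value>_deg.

wrap2=204.37_deg

crossed belt: β = asin((r1+r2)/C) = asin(19/90) = 12.1875°
wrap1 = wrap2 = π + 2β = 204.3749°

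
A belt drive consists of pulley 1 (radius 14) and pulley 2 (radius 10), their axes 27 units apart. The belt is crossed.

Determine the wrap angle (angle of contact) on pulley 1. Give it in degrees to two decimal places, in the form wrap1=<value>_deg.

wrap1=305.47_deg

crossed belt: β = asin((r1+r2)/C) = asin(24/27) = 62.7340°
wrap1 = wrap2 = π + 2β = 305.4679°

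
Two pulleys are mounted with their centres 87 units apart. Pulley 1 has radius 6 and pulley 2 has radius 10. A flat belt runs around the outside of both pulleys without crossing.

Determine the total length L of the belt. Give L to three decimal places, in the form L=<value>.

open belt: β = asin((r2−r1)/C) = asin(4/87) = 2.6352°
wrap1 = π − 2β = 174.7296°
wrap2 = π + 2β = 185.2704°
tangent length = C·cosβ = 86.9080
L = r1·wrap1 + r2·wrap2 + 2·C·cosβ = 6·3.0496 + 10·3.2336 + 2·86.9080 = 224.4494

L=224.449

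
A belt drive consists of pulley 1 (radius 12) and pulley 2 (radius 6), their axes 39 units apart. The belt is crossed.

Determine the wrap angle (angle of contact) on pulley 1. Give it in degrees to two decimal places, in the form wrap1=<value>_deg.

wrap1=234.97_deg

crossed belt: β = asin((r1+r2)/C) = asin(18/39) = 27.4864°
wrap1 = wrap2 = π + 2β = 234.9729°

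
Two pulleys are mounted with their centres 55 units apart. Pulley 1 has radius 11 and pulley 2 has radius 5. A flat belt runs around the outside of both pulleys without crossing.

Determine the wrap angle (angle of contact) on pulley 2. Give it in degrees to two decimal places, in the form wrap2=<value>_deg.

open belt: β = asin((r2−r1)/C) = asin(-6/55) = -6.2629°
wrap1 = π − 2β = 192.5258°
wrap2 = π + 2β = 167.4742°

wrap2=167.47_deg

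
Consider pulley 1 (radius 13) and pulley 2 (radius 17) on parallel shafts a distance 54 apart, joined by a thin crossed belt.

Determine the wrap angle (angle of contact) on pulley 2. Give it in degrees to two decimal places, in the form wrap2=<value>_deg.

wrap2=247.50_deg

crossed belt: β = asin((r1+r2)/C) = asin(30/54) = 33.7490°
wrap1 = wrap2 = π + 2β = 247.4980°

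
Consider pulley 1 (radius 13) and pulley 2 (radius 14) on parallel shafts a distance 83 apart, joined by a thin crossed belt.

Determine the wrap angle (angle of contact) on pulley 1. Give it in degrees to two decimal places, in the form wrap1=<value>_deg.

wrap1=217.97_deg

crossed belt: β = asin((r1+r2)/C) = asin(27/83) = 18.9838°
wrap1 = wrap2 = π + 2β = 217.9676°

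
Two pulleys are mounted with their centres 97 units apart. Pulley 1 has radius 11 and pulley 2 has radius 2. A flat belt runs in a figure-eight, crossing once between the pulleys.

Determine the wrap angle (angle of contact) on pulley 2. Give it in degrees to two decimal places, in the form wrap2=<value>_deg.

wrap2=195.40_deg

crossed belt: β = asin((r1+r2)/C) = asin(13/97) = 7.7020°
wrap1 = wrap2 = π + 2β = 195.4040°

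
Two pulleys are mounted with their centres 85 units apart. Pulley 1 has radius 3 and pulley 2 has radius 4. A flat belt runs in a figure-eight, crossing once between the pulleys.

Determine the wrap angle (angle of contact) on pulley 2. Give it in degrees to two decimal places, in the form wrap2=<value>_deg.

crossed belt: β = asin((r1+r2)/C) = asin(7/85) = 4.7238°
wrap1 = wrap2 = π + 2β = 189.4477°

wrap2=189.45_deg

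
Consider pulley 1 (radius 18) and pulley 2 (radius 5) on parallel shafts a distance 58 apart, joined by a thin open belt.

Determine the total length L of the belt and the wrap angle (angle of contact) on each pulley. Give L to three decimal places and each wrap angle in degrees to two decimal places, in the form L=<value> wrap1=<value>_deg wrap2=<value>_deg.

L=191.183 wrap1=205.90_deg wrap2=154.10_deg

open belt: β = asin((r2−r1)/C) = asin(-13/58) = -12.9522°
wrap1 = π − 2β = 205.9044°
wrap2 = π + 2β = 154.0956°
tangent length = C·cosβ = 56.5243
L = r1·wrap1 + r2·wrap2 + 2·C·cosβ = 18·3.5937 + 5·2.6895 + 2·56.5243 = 191.1828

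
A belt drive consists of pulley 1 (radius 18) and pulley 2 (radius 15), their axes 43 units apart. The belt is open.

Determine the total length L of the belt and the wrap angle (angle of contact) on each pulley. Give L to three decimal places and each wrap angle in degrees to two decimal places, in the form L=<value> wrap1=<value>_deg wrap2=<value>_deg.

L=189.882 wrap1=188.00_deg wrap2=172.00_deg

open belt: β = asin((r2−r1)/C) = asin(-3/43) = -4.0006°
wrap1 = π − 2β = 188.0013°
wrap2 = π + 2β = 171.9987°
tangent length = C·cosβ = 42.8952
L = r1·wrap1 + r2·wrap2 + 2·C·cosβ = 18·3.2812 + 15·3.0019 + 2·42.8952 = 189.8819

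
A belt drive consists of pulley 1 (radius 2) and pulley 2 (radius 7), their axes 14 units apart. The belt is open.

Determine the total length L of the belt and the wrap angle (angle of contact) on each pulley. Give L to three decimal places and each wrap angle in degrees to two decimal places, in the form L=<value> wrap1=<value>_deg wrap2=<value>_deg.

open belt: β = asin((r2−r1)/C) = asin(5/14) = 20.9248°
wrap1 = π − 2β = 138.1503°
wrap2 = π + 2β = 221.8497°
tangent length = C·cosβ = 13.0767
L = r1·wrap1 + r2·wrap2 + 2·C·cosβ = 2·2.4112 + 7·3.8720 + 2·13.0767 = 58.0798

L=58.080 wrap1=138.15_deg wrap2=221.85_deg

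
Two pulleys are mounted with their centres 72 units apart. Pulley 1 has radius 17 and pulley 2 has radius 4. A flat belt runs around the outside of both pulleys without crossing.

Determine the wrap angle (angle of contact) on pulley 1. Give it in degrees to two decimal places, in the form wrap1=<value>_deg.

open belt: β = asin((r2−r1)/C) = asin(-13/72) = -10.4021°
wrap1 = π − 2β = 200.8042°
wrap2 = π + 2β = 159.1958°

wrap1=200.80_deg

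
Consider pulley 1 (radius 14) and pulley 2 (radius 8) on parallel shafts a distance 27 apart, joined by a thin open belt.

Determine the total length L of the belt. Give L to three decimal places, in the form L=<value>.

L=124.454

open belt: β = asin((r2−r1)/C) = asin(-6/27) = -12.8396°
wrap1 = π − 2β = 205.6792°
wrap2 = π + 2β = 154.3208°
tangent length = C·cosβ = 26.3249
L = r1·wrap1 + r2·wrap2 + 2·C·cosβ = 14·3.5898 + 8·2.6934 + 2·26.3249 = 124.4539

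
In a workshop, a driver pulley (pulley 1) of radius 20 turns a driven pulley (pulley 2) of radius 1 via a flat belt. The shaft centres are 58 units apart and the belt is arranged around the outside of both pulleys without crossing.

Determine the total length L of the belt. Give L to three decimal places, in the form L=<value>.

L=188.255

open belt: β = asin((r2−r1)/C) = asin(-19/58) = -19.1223°
wrap1 = π − 2β = 218.2447°
wrap2 = π + 2β = 141.7553°
tangent length = C·cosβ = 54.7996
L = r1·wrap1 + r2·wrap2 + 2·C·cosβ = 20·3.8091 + 1·2.4741 + 2·54.7996 = 188.2551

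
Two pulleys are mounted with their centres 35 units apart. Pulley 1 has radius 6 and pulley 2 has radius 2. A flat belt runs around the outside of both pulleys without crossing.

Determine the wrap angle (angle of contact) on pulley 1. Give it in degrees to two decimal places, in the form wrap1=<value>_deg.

open belt: β = asin((r2−r1)/C) = asin(-4/35) = -6.5624°
wrap1 = π − 2β = 193.1249°
wrap2 = π + 2β = 166.8751°

wrap1=193.12_deg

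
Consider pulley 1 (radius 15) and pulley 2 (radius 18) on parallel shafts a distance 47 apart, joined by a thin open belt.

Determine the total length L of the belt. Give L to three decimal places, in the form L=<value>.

open belt: β = asin((r2−r1)/C) = asin(3/47) = 3.6597°
wrap1 = π − 2β = 172.6807°
wrap2 = π + 2β = 187.3193°
tangent length = C·cosβ = 46.9042
L = r1·wrap1 + r2·wrap2 + 2·C·cosβ = 15·3.0138 + 18·3.2693 + 2·46.9042 = 197.8641

L=197.864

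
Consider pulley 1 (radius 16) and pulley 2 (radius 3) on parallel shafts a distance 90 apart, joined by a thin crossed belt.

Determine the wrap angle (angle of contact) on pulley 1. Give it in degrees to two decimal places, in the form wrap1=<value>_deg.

crossed belt: β = asin((r1+r2)/C) = asin(19/90) = 12.1875°
wrap1 = wrap2 = π + 2β = 204.3749°

wrap1=204.37_deg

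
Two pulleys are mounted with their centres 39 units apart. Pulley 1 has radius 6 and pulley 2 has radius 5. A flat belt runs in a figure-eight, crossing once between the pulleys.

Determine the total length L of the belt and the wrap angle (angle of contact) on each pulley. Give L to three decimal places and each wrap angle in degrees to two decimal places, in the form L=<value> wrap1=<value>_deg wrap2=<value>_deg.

crossed belt: β = asin((r1+r2)/C) = asin(11/39) = 16.3827°
wrap1 = wrap2 = π + 2β = 212.7653°
tangent length = C·cosβ = 37.4166
L = (r1+r2)·wrap + 2·C·cosβ = 11·3.7135 + 2·37.4166 = 115.6812

L=115.681 wrap1=212.77_deg wrap2=212.77_deg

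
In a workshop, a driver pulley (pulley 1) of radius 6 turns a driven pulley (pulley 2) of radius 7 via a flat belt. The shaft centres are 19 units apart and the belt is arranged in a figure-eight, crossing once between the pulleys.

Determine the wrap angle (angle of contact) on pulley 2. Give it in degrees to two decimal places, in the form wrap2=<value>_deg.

crossed belt: β = asin((r1+r2)/C) = asin(13/19) = 43.1736°
wrap1 = wrap2 = π + 2β = 266.3471°

wrap2=266.35_deg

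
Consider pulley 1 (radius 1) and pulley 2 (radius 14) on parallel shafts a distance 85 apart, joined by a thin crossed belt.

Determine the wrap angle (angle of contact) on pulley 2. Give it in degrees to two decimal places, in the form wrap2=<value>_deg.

wrap2=200.33_deg

crossed belt: β = asin((r1+r2)/C) = asin(15/85) = 10.1642°
wrap1 = wrap2 = π + 2β = 200.3285°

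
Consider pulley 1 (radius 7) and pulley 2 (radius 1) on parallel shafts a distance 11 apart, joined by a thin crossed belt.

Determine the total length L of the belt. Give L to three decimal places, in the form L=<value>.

crossed belt: β = asin((r1+r2)/C) = asin(8/11) = 46.6582°
wrap1 = wrap2 = π + 2β = 273.3165°
tangent length = C·cosβ = 7.5498
L = (r1+r2)·wrap + 2·C·cosβ = 8·4.7703 + 2·7.5498 = 53.2618

L=53.262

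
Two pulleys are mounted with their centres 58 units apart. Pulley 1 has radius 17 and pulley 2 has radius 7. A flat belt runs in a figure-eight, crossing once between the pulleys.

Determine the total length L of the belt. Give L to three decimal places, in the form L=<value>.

L=201.479

crossed belt: β = asin((r1+r2)/C) = asin(24/58) = 24.4433°
wrap1 = wrap2 = π + 2β = 228.8867°
tangent length = C·cosβ = 52.8015
L = (r1+r2)·wrap + 2·C·cosβ = 24·3.9948 + 2·52.8015 = 201.4789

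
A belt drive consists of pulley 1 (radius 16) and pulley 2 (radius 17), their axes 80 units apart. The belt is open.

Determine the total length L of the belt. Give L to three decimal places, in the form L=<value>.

L=263.685

open belt: β = asin((r2−r1)/C) = asin(1/80) = 0.7162°
wrap1 = π − 2β = 178.5676°
wrap2 = π + 2β = 181.4324°
tangent length = C·cosβ = 79.9937
L = r1·wrap1 + r2·wrap2 + 2·C·cosβ = 16·3.1166 + 17·3.1666 + 2·79.9937 = 263.6851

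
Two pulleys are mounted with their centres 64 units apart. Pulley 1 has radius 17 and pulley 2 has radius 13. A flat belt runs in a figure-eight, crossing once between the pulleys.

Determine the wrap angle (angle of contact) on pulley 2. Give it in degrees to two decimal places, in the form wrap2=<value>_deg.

wrap2=235.91_deg

crossed belt: β = asin((r1+r2)/C) = asin(30/64) = 27.9532°
wrap1 = wrap2 = π + 2β = 235.9064°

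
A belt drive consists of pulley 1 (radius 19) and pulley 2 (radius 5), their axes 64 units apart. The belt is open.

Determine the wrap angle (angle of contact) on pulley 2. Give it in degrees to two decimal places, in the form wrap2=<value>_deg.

wrap2=154.73_deg

open belt: β = asin((r2−r1)/C) = asin(-14/64) = -12.6356°
wrap1 = π − 2β = 205.2713°
wrap2 = π + 2β = 154.7287°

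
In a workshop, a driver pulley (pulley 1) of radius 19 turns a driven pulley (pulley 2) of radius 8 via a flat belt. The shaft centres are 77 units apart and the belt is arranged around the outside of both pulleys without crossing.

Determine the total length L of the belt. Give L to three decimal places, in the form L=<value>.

open belt: β = asin((r2−r1)/C) = asin(-11/77) = -8.2132°
wrap1 = π − 2β = 196.4264°
wrap2 = π + 2β = 163.5736°
tangent length = C·cosβ = 76.2102
L = r1·wrap1 + r2·wrap2 + 2·C·cosβ = 19·3.4283 + 8·2.8549 + 2·76.2102 = 240.3971

L=240.397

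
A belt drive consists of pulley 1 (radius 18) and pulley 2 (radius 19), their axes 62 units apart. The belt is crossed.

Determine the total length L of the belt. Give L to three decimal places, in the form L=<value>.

L=263.059

crossed belt: β = asin((r1+r2)/C) = asin(37/62) = 36.6392°
wrap1 = wrap2 = π + 2β = 253.2784°
tangent length = C·cosβ = 49.7494
L = (r1+r2)·wrap + 2·C·cosβ = 37·4.4205 + 2·49.7494 = 263.0588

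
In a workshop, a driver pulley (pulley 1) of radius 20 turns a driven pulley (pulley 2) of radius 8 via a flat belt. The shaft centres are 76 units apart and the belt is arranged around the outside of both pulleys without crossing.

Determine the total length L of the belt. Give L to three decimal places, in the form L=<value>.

L=241.863

open belt: β = asin((r2−r1)/C) = asin(-12/76) = -9.0847°
wrap1 = π − 2β = 198.1694°
wrap2 = π + 2β = 161.8306°
tangent length = C·cosβ = 75.0467
L = r1·wrap1 + r2·wrap2 + 2·C·cosβ = 20·3.4587 + 8·2.8245 + 2·75.0467 = 241.8633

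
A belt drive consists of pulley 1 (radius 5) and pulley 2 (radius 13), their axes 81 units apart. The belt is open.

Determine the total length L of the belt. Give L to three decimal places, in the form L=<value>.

L=219.339

open belt: β = asin((r2−r1)/C) = asin(8/81) = 5.6681°
wrap1 = π − 2β = 168.6638°
wrap2 = π + 2β = 191.3362°
tangent length = C·cosβ = 80.6040
L = r1·wrap1 + r2·wrap2 + 2·C·cosβ = 5·2.9437 + 13·3.3394 + 2·80.6040 = 219.3394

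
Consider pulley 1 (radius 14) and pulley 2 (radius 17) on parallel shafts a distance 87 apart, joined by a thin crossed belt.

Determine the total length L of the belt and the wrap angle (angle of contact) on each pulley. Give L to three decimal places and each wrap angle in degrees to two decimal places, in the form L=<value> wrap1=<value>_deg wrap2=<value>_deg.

crossed belt: β = asin((r1+r2)/C) = asin(31/87) = 20.8745°
wrap1 = wrap2 = π + 2β = 221.7490°
tangent length = C·cosβ = 81.2896
L = (r1+r2)·wrap + 2·C·cosβ = 31·3.8702 + 2·81.2896 = 282.5569

L=282.557 wrap1=221.75_deg wrap2=221.75_deg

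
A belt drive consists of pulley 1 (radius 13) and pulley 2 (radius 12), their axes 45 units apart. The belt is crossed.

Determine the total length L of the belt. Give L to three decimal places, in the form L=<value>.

crossed belt: β = asin((r1+r2)/C) = asin(25/45) = 33.7490°
wrap1 = wrap2 = π + 2β = 247.4980°
tangent length = C·cosβ = 37.4166
L = (r1+r2)·wrap + 2·C·cosβ = 25·4.3197 + 2·37.4166 = 182.8245

L=182.825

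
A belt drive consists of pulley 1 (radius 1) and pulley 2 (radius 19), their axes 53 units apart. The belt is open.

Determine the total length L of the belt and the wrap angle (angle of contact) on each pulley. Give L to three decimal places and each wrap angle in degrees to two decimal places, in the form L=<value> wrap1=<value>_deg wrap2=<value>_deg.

open belt: β = asin((r2−r1)/C) = asin(18/53) = 19.8539°
wrap1 = π − 2β = 140.2922°
wrap2 = π + 2β = 219.7078°
tangent length = C·cosβ = 49.8498
L = r1·wrap1 + r2·wrap2 + 2·C·cosβ = 1·2.4486 + 19·3.8346 + 2·49.8498 = 175.0060

L=175.006 wrap1=140.29_deg wrap2=219.71_deg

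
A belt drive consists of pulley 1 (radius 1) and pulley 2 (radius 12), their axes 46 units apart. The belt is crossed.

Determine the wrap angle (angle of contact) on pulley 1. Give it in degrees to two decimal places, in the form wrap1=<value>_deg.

wrap1=212.83_deg

crossed belt: β = asin((r1+r2)/C) = asin(13/46) = 16.4160°
wrap1 = wrap2 = π + 2β = 212.8319°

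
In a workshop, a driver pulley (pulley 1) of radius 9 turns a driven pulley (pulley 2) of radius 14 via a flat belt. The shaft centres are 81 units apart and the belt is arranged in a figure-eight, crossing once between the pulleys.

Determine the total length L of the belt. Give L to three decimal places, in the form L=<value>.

L=240.832

crossed belt: β = asin((r1+r2)/C) = asin(23/81) = 16.4961°
wrap1 = wrap2 = π + 2β = 212.9923°
tangent length = C·cosβ = 77.6660
L = (r1+r2)·wrap + 2·C·cosβ = 23·3.7174 + 2·77.6660 = 240.8325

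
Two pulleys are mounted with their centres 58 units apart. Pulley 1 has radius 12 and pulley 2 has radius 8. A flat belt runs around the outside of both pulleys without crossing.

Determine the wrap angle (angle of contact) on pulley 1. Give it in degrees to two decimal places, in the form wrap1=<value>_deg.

wrap1=187.91_deg

open belt: β = asin((r2−r1)/C) = asin(-4/58) = -3.9546°
wrap1 = π − 2β = 187.9091°
wrap2 = π + 2β = 172.0909°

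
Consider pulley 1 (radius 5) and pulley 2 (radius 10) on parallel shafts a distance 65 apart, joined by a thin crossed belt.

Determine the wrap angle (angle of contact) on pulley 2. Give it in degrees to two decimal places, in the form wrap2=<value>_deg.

crossed belt: β = asin((r1+r2)/C) = asin(15/65) = 13.3424°
wrap1 = wrap2 = π + 2β = 206.6847°

wrap2=206.68_deg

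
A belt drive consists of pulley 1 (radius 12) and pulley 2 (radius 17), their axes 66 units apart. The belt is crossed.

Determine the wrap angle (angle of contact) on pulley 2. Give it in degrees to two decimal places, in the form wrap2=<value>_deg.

crossed belt: β = asin((r1+r2)/C) = asin(29/66) = 26.0652°
wrap1 = wrap2 = π + 2β = 232.1304°

wrap2=232.13_deg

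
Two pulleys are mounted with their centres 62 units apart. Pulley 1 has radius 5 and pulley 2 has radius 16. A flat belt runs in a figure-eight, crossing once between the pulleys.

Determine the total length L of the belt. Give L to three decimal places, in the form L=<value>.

crossed belt: β = asin((r1+r2)/C) = asin(21/62) = 19.7983°
wrap1 = wrap2 = π + 2β = 219.5966°
tangent length = C·cosβ = 58.3352
L = (r1+r2)·wrap + 2·C·cosβ = 21·3.8327 + 2·58.3352 = 197.1568

L=197.157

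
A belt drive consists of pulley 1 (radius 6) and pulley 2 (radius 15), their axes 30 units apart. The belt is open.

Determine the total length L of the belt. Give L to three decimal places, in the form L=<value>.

L=128.694

open belt: β = asin((r2−r1)/C) = asin(9/30) = 17.4576°
wrap1 = π − 2β = 145.0848°
wrap2 = π + 2β = 214.9152°
tangent length = C·cosβ = 28.6182
L = r1·wrap1 + r2·wrap2 + 2·C·cosβ = 6·2.5322 + 15·3.7510 + 2·28.6182 = 128.6943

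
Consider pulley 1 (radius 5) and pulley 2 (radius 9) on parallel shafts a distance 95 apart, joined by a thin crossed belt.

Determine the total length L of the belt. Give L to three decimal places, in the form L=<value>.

crossed belt: β = asin((r1+r2)/C) = asin(14/95) = 8.4745°
wrap1 = wrap2 = π + 2β = 196.9489°
tangent length = C·cosβ = 93.9628
L = (r1+r2)·wrap + 2·C·cosβ = 14·3.4374 + 2·93.9628 = 236.0492

L=236.049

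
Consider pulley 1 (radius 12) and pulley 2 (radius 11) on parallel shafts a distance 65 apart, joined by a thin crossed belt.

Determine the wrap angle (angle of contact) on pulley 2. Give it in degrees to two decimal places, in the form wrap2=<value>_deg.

crossed belt: β = asin((r1+r2)/C) = asin(23/65) = 20.7227°
wrap1 = wrap2 = π + 2β = 221.4455°

wrap2=221.45_deg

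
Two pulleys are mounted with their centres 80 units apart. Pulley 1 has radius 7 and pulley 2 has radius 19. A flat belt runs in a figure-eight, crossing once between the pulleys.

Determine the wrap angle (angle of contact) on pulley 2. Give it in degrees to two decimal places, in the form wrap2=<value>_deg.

wrap2=217.93_deg

crossed belt: β = asin((r1+r2)/C) = asin(26/80) = 18.9656°
wrap1 = wrap2 = π + 2β = 217.9311°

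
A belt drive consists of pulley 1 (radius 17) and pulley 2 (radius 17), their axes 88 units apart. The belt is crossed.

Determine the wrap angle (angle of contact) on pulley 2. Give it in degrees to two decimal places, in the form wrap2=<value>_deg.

crossed belt: β = asin((r1+r2)/C) = asin(34/88) = 22.7284°
wrap1 = wrap2 = π + 2β = 225.4568°

wrap2=225.46_deg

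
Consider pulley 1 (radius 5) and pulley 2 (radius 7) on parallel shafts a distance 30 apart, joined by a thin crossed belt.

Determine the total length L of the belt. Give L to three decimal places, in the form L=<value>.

crossed belt: β = asin((r1+r2)/C) = asin(12/30) = 23.5782°
wrap1 = wrap2 = π + 2β = 227.1564°
tangent length = C·cosβ = 27.4955
L = (r1+r2)·wrap + 2·C·cosβ = 12·3.9646 + 2·27.4955 = 102.5664

L=102.566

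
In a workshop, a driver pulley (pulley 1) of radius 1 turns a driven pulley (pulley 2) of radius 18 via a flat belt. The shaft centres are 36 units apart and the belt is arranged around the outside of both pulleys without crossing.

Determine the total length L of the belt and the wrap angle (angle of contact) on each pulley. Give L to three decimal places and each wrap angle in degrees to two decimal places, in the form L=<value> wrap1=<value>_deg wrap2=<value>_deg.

open belt: β = asin((r2−r1)/C) = asin(17/36) = 28.1786°
wrap1 = π − 2β = 123.6427°
wrap2 = π + 2β = 236.3573°
tangent length = C·cosβ = 31.7333
L = r1·wrap1 + r2·wrap2 + 2·C·cosβ = 1·2.1580 + 18·4.1252 + 2·31.7333 = 139.8783

L=139.878 wrap1=123.64_deg wrap2=236.36_deg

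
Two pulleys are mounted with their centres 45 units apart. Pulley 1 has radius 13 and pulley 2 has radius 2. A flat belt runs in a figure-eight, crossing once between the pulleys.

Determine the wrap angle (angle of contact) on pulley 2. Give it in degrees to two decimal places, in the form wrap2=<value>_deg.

crossed belt: β = asin((r1+r2)/C) = asin(15/45) = 19.4712°
wrap1 = wrap2 = π + 2β = 218.9424°

wrap2=218.94_deg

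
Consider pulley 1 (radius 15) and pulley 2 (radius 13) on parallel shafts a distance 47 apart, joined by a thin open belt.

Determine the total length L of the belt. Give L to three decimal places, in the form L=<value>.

L=182.050

open belt: β = asin((r2−r1)/C) = asin(-2/47) = -2.4389°
wrap1 = π − 2β = 184.8777°
wrap2 = π + 2β = 175.1223°
tangent length = C·cosβ = 46.9574
L = r1·wrap1 + r2·wrap2 + 2·C·cosβ = 15·3.2267 + 13·3.0565 + 2·46.9574 = 182.0497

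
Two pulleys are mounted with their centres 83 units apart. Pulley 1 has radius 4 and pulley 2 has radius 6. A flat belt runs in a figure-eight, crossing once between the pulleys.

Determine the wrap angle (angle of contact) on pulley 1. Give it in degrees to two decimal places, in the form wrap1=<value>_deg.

crossed belt: β = asin((r1+r2)/C) = asin(10/83) = 6.9199°
wrap1 = wrap2 = π + 2β = 193.8398°

wrap1=193.84_deg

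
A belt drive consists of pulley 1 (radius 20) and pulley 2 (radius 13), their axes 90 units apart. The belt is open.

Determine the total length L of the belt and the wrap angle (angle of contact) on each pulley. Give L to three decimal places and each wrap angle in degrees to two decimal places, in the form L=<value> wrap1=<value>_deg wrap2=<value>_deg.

L=284.217 wrap1=188.92_deg wrap2=171.08_deg

open belt: β = asin((r2−r1)/C) = asin(-7/90) = -4.4608°
wrap1 = π − 2β = 188.9217°
wrap2 = π + 2β = 171.0783°
tangent length = C·cosβ = 89.7274
L = r1·wrap1 + r2·wrap2 + 2·C·cosβ = 20·3.2973 + 13·2.9859 + 2·89.7274 = 284.2173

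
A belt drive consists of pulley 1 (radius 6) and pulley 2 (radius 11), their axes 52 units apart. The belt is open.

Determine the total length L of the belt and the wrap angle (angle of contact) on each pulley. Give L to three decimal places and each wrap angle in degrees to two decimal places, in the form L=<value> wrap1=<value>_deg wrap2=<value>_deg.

open belt: β = asin((r2−r1)/C) = asin(5/52) = 5.5177°
wrap1 = π − 2β = 168.9645°
wrap2 = π + 2β = 191.0355°
tangent length = C·cosβ = 51.7591
L = r1·wrap1 + r2·wrap2 + 2·C·cosβ = 6·2.9490 + 11·3.3342 + 2·51.7591 = 157.8882

L=157.888 wrap1=168.96_deg wrap2=191.04_deg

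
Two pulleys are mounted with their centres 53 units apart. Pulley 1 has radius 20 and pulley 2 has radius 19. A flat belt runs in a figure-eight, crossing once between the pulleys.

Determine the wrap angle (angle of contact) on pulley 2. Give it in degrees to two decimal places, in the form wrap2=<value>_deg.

wrap2=274.76_deg

crossed belt: β = asin((r1+r2)/C) = asin(39/53) = 47.3790°
wrap1 = wrap2 = π + 2β = 274.7580°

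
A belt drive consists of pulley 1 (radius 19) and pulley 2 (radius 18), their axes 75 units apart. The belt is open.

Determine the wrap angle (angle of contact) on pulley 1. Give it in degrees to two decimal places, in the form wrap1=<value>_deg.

wrap1=181.53_deg

open belt: β = asin((r2−r1)/C) = asin(-1/75) = -0.7640°
wrap1 = π − 2β = 181.5279°
wrap2 = π + 2β = 178.4721°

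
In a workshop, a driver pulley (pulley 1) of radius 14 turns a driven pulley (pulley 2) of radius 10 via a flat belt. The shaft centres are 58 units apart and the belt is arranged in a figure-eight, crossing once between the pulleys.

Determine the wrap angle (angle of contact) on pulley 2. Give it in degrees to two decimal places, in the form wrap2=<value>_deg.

wrap2=228.89_deg

crossed belt: β = asin((r1+r2)/C) = asin(24/58) = 24.4433°
wrap1 = wrap2 = π + 2β = 228.8867°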